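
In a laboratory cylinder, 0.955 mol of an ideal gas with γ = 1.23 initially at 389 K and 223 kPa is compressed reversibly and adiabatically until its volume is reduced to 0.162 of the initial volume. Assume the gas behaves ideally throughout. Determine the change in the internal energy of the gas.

V₁ = nRT₁/P₁ = 0.955×8.314×389/223 = 13.9 L.
Adiabatic: TV^(γ−1) = const ⇒ T₂ = 389×(6.17)^0.230 = 591 K; PV^γ = const ⇒ P₂ = 2090 kPa.
For an ideal gas ΔU = nCvΔT with Cv = R/(γ−1) = 36.1 J/(mol·K).
ΔU = 0.955×36.1×(591−389) = 6980 J.

6980 J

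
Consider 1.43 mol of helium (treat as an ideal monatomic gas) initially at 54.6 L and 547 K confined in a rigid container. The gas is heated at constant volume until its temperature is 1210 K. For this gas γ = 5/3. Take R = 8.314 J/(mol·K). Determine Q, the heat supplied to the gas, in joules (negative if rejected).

11800 J

P₁ = nRT₁/V₁ = 1.43×8.314×547/54.6 = 119 kPa.
Isochoric: V stays 54.6 L; P/T = const ⇒ T₂ = 1210 K, P₂ = 263 kPa.
W = 0 (no volume change).
ΔU = nCvΔT = 1.43×12.5×(1210−547) = 11800 J.
Q = ΔU = 11800 J.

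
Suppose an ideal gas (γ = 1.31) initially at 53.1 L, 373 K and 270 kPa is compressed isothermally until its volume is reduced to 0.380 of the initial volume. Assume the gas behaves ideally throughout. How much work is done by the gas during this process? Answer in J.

-13900 J

n = P₁V₁/(RT₁) = 270×53.1/(8.314×373) = 4.62 mol.
Isothermal: T stays 373 K; PV = const ⇒ V₂ = 20.2 L, P₂ = 711 kPa.
W = nRT ln(V₂/V₁) = 4.62×8.314×373×ln(0.380) = -13900 J.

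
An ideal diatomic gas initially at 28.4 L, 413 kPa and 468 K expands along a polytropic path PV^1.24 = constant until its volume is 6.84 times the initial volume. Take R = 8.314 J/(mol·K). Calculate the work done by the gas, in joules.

n = P₁V₁/(RT₁) = 413×28.4/(8.314×468) = 3.01 mol.
Polytropic n=1.24: T₂ = T₁(V₁/V₂)^(n−1) = 468×(0.146)^0.24 = 295 K; P₂ = P₁(V₁/V₂)^n = 38.1 kPa.
W = (P₁V₁−P₂V₂)/(n−1) = (413×28.4−38.1×194)/0.24 = 18100 J.

18100 J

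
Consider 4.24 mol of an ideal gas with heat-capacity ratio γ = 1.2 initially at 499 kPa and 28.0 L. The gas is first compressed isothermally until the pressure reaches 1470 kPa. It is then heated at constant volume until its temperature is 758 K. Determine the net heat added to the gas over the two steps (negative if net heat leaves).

T₁ = P₁V₁/(nR) = 499×28.0/(4.24×8.314) = 396 K.
Step 1 — Isothermal: T stays 396 K; PV = const ⇒ V₂ = 9.50 L, P₂ = 1470 kPa.
ΔU = 0 (ideal gas, T constant).
W = nRT ln(V₂/V₁) = 4.24×8.314×396×ln(0.339) = -15100 J.
Q = ΔU + W = -15100 J.
State after step 1: P = 1470 kPa, V = 9.50 L, T = 396 K.
Step 2 — Isochoric: V stays 9.50 L; P/T = const ⇒ T₂ = 758 K, P₂ = 2810 kPa.
W = 0 (no volume change).
ΔU = nCvΔT = 4.24×41.6×(758−396) = 63700 J.
Q = ΔU = 63700 J.
Net over both steps: W = -15100 J, Q = 48600 J, ΔU = 63700 J.

48600 J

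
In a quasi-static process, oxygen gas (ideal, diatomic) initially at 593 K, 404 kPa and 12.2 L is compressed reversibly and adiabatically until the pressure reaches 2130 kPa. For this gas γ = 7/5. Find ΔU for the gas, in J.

n = P₁V₁/(RT₁) = 404×12.2/(8.314×593) = 1.00 mol.
Adiabatic: T₂/T₁ = (P₂/P₁)^((γ−1)/γ) ⇒ T₂ = 593×(5.27)^0.286 = 954 K; V₂ = 3.72 L.
For an ideal gas ΔU = nCvΔT with Cv = (5/2)R = 20.8 J/(mol·K).
ΔU = 1.00×20.8×(954−593) = 7490 J.

7490 J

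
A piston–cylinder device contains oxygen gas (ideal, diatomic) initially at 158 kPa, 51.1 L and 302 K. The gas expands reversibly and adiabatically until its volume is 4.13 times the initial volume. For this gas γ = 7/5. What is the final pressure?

Adiabatic: TV^(γ−1) = const ⇒ T₂ = 302×(0.242)^0.400 = 171 K; PV^γ = const ⇒ P₂ = 21.7 kPa.

21.7 kPa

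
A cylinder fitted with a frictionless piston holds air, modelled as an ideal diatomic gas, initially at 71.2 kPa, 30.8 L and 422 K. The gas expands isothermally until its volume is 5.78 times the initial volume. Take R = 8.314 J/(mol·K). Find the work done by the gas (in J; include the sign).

n = P₁V₁/(RT₁) = 71.2×30.8/(8.314×422) = 0.625 mol.
Isothermal: T stays 422 K; PV = const ⇒ V₂ = 178 L, P₂ = 12.3 kPa.
W = nRT ln(V₂/V₁) = 0.625×8.314×422×ln(5.78) = 3850 J.

3850 J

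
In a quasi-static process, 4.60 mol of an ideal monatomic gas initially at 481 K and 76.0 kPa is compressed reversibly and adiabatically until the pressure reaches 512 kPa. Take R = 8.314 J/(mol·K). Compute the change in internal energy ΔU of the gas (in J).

31600 J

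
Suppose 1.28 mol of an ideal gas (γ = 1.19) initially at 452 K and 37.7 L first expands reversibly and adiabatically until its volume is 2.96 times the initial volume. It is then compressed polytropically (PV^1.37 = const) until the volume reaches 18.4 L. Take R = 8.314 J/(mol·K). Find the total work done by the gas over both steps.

P₁ = nRT₁/V₁ = 1.28×8.314×452/37.7 = 128 kPa.
Step 1 — Adiabatic: TV^(γ−1) = const ⇒ T₂ = 452×(0.338)^0.190 = 368 K; PV^γ = const ⇒ P₂ = 35.1 kPa.
ΔU = nCvΔT = 1.28×43.8×(368−452) = -4720 J.
Q = 0 for an adiabatic process, so W = −ΔU = 4720 J.
State after step 1: P = 35.1 kPa, V = 112 L, T = 368 K.
Step 2 — Polytropic n=1.37: T₂ = T₁(V₁/V₂)^(n−1) = 368×(6.06)^0.37 = 717 K; P₂ = P₁(V₁/V₂)^n = 414 kPa.
W = (P₁V₁−P₂V₂)/(n−1) = (35.1×112−414×18.4)/0.37 = -10000 J.
ΔU = nCvΔT = 1.28×43.8×(717−368) = 19500 J.
Q = ΔU + W = 9500 J.
Net over both steps: W = -5310 J, Q = 9500 J, ΔU = 14800 J.

-5310 J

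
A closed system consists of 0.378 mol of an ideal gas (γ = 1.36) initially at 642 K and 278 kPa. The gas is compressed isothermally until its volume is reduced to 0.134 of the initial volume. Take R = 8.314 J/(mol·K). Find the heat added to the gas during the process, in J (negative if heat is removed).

-4060 J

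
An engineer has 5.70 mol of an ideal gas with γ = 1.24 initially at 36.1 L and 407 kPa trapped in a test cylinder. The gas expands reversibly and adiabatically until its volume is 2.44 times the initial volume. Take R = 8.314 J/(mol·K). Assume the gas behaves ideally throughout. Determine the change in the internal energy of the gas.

-11800 J

T₁ = P₁V₁/(nR) = 407×36.1/(5.70×8.314) = 310 K.
Adiabatic: TV^(γ−1) = const ⇒ T₂ = 310×(0.410)^0.240 = 250 K; PV^γ = const ⇒ P₂ = 135 kPa.
For an ideal gas ΔU = nCvΔT with Cv = R/(γ−1) = 34.6 J/(mol·K).
ΔU = 5.70×34.6×(250−310) = -11800 J.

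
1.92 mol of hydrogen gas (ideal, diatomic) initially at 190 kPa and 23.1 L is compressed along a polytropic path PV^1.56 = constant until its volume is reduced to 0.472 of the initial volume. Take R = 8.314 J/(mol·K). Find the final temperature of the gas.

T₁ = P₁V₁/(nR) = 190×23.1/(1.92×8.314) = 275 K.
Polytropic n=1.56: T₂ = T₁(V₁/V₂)^(n−1) = 275×(2.12)^0.56 = 419 K; P₂ = P₁(V₁/V₂)^n = 613 kPa.

419 K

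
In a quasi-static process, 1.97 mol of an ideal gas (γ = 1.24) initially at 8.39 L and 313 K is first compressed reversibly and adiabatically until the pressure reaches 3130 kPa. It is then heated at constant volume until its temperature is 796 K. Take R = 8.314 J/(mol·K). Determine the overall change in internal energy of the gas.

P₁ = nRT₁/V₁ = 1.97×8.314×313/8.39 = 611 kPa.
Step 1 — Adiabatic: T₂/T₁ = (P₂/P₁)^((γ−1)/γ) ⇒ T₂ = 313×(5.12)^0.194 = 429 K; V₂ = 2.25 L.
ΔU = nCvΔT = 1.97×34.6×(429−313) = 7940 J.
Q = 0 for an adiabatic process, so W = −ΔU = -7940 J.
State after step 1: P = 3130 kPa, V = 2.25 L, T = 429 K.
Step 2 — Isochoric: V stays 2.25 L; P/T = const ⇒ T₂ = 796 K, P₂ = 5800 kPa.
W = 0 (no volume change).
ΔU = nCvΔT = 1.97×34.6×(796−429) = 25000 J.
Q = ΔU = 25000 J.
Net over both steps: W = -7940 J, Q = 25000 J, ΔU = 33000 J.

33000 J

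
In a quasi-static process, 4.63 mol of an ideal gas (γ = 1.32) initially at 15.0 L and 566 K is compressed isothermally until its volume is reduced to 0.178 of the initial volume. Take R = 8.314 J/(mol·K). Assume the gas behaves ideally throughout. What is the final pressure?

8160 kPa

P₁ = nRT₁/V₁ = 4.63×8.314×566/15.0 = 1450 kPa.
Isothermal: T stays 566 K; PV = const ⇒ V₂ = 2.67 L, P₂ = 8160 kPa.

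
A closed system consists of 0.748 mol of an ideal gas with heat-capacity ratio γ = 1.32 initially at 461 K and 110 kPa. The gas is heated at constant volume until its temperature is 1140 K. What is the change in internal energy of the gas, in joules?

V₁ = nRT₁/P₁ = 0.748×8.314×461/110 = 26.1 L.
Isochoric: V stays 26.1 L; P/T = const ⇒ T₂ = 1140 K, P₂ = 272 kPa.
For an ideal gas ΔU = nCvΔT with Cv = R/(γ−1) = 26.0 J/(mol·K).
ΔU = 0.748×26.0×(1140−461) = 13200 J.

13200 J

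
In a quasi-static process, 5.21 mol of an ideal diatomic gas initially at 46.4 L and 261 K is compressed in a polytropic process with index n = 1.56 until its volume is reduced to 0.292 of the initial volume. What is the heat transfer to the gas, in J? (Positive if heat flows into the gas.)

P₁ = nRT₁/V₁ = 5.21×8.314×261/46.4 = 244 kPa.
Polytropic n=1.56: T₂ = T₁(V₁/V₂)^(n−1) = 261×(3.42)^0.56 = 520 K; P₂ = P₁(V₁/V₂)^n = 1660 kPa.
W = (P₁V₁−P₂V₂)/(n−1) = (244×46.4−1660×13.5)/0.56 = -20000 J.
ΔU = nCvΔT = 5.21×20.8×(520−261) = 28100 J.
Q = ΔU + W = 8010 J.

8010 J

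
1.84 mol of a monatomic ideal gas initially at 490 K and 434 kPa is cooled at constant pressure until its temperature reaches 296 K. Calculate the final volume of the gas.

10.4 L

V₁ = nRT₁/P₁ = 1.84×8.314×490/434 = 17.3 L.
Isobaric: P stays 434 kPa; V/T = const ⇒ T₂ = 296 K, V₂ = 10.4 L.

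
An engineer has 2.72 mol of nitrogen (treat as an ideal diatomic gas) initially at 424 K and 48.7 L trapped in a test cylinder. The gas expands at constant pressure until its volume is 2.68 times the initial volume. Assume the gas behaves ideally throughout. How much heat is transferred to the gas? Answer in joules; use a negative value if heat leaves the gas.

P₁ = nRT₁/V₁ = 2.72×8.314×424/48.7 = 197 kPa.
Isobaric: P stays 197 kPa; V/T = const ⇒ T₂ = 1140 K, V₂ = 131 L.
W = PΔV = 197×(131−48.7) kPa·L = 16100 J.
ΔU = nCvΔT = 2.72×20.8×(1140−424) = 40300 J.
Q = ΔU + W = nCpΔT = 56400 J.

56400 J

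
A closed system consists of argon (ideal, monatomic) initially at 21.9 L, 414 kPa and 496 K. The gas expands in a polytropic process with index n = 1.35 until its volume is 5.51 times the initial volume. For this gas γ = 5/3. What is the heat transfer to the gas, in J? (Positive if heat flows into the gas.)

5530 J

n = P₁V₁/(RT₁) = 414×21.9/(8.314×496) = 2.20 mol.
Polytropic n=1.35: T₂ = T₁(V₁/V₂)^(n−1) = 496×(0.181)^0.35 = 273 K; P₂ = P₁(V₁/V₂)^n = 41.3 kPa.
W = (P₁V₁−P₂V₂)/(n−1) = (414×21.9−41.3×121)/0.35 = 11600 J.
ΔU = nCvΔT = 2.20×12.5×(273−496) = -6120 J.
Q = ΔU + W = 5530 J.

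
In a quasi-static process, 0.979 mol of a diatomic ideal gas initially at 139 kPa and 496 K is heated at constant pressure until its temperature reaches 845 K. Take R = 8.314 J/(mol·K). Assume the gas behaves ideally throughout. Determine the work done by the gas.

V₁ = nRT₁/P₁ = 0.979×8.314×496/139 = 29.0 L.
Isobaric: P stays 139 kPa; V/T = const ⇒ T₂ = 845 K, V₂ = 49.5 L.
W = PΔV = 139×(49.5−29.0) kPa·L = 2840 J.

2840 J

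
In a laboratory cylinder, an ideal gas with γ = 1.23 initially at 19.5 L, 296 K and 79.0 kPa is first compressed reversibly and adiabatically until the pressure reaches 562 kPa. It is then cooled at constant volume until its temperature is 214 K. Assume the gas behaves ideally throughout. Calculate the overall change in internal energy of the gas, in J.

-1860 J

n = P₁V₁/(RT₁) = 79.0×19.5/(8.314×296) = 0.626 mol.
Step 1 — Adiabatic: T₂/T₁ = (P₂/P₁)^((γ−1)/γ) ⇒ T₂ = 296×(7.11)^0.187 = 427 K; V₂ = 3.96 L.
ΔU = nCvΔT = 0.626×36.1×(427−296) = 2970 J.
Q = 0 for an adiabatic process, so W = −ΔU = -2970 J.
State after step 1: P = 562 kPa, V = 3.96 L, T = 427 K.
Step 2 — Isochoric: V stays 3.96 L; P/T = const ⇒ T₂ = 214 K, P₂ = 282 kPa.
W = 0 (no volume change).
ΔU = nCvΔT = 0.626×36.1×(214−427) = -4820 J.
Q = ΔU = -4820 J.
Net over both steps: W = -2970 J, Q = -4820 J, ΔU = -1860 J.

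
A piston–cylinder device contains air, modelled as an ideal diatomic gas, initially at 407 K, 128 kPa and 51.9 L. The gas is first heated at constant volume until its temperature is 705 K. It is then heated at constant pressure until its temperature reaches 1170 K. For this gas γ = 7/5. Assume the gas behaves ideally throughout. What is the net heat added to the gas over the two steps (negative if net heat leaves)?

38700 J

n = P₁V₁/(RT₁) = 128×51.9/(8.314×407) = 1.96 mol.
Step 1 — Isochoric: V stays 51.9 L; P/T = const ⇒ T₂ = 705 K, P₂ = 222 kPa.
W = 0 (no volume change).
ΔU = nCvΔT = 1.96×20.8×(705−407) = 12200 J.
Q = ΔU = 12200 J.
State after step 1: P = 222 kPa, V = 51.9 L, T = 705 K.
Step 2 — Isobaric: P stays 222 kPa; V/T = const ⇒ T₂ = 1170 K, V₂ = 86.1 L.
W = PΔV = 222×(86.1−51.9) kPa·L = 7590 J.
ΔU = nCvΔT = 1.96×20.8×(1170−705) = 19000 J.
Q = ΔU + W = nCpΔT = 26600 J.
Net over both steps: W = 7590 J, Q = 38700 J, ΔU = 31100 J.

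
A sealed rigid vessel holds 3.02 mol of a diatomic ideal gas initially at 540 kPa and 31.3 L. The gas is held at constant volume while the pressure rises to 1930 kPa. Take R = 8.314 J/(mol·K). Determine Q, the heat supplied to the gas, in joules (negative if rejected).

T₁ = P₁V₁/(nR) = 540×31.3/(3.02×8.314) = 673 K.
Isochoric: V stays 31.3 L; P/T = const ⇒ T₂ = 2410 K, P₂ = 1930 kPa.
W = 0 (no volume change).
ΔU = nCvΔT = 3.02×20.8×(2410−673) = 109000 J.
Q = ΔU = 109000 J.

109000 J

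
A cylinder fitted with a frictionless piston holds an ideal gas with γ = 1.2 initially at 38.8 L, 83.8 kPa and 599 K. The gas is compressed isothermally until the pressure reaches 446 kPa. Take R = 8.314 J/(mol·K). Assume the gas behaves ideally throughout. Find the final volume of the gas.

Isothermal: T stays 599 K; PV = const ⇒ V₂ = 7.29 L, P₂ = 446 kPa.

7.29 L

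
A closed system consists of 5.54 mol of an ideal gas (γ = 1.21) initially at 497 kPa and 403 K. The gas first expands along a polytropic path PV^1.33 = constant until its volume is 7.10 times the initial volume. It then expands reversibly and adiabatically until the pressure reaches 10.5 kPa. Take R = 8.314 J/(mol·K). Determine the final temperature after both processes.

170 K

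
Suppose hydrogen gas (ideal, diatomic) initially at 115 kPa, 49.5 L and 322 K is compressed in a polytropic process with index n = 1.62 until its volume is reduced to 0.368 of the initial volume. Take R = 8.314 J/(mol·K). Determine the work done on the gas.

7880 J

n = P₁V₁/(RT₁) = 115×49.5/(8.314×322) = 2.13 mol.
Polytropic n=1.62: T₂ = T₁(V₁/V₂)^(n−1) = 322×(2.72)^0.62 = 598 K; P₂ = P₁(V₁/V₂)^n = 581 kPa.
W = (P₁V₁−P₂V₂)/(n−1) = (115×49.5−581×18.2)/0.62 = -7880 J.
Work done on the gas = −W_by = 7880 J.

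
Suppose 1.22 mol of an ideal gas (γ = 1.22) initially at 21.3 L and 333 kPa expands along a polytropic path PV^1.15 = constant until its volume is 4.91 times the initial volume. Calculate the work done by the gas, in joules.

T₁ = P₁V₁/(nR) = 333×21.3/(1.22×8.314) = 699 K.
Polytropic n=1.15: T₂ = T₁(V₁/V₂)^(n−1) = 699×(0.204)^0.15 = 551 K; P₂ = P₁(V₁/V₂)^n = 53.4 kPa.
W = (P₁V₁−P₂V₂)/(n−1) = (333×21.3−53.4×105)/0.15 = 10000 J.

10000 J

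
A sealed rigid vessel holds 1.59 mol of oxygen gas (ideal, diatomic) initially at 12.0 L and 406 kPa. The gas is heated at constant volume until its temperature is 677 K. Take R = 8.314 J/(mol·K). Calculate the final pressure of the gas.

746 kPa

T₁ = P₁V₁/(nR) = 406×12.0/(1.59×8.314) = 369 K.
Isochoric: V stays 12.0 L; P/T = const ⇒ T₂ = 677 K, P₂ = 746 kPa.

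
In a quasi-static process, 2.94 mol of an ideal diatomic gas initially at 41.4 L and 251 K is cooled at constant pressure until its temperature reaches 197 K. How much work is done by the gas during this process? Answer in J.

-1320 J

P₁ = nRT₁/V₁ = 2.94×8.314×251/41.4 = 148 kPa.
Isobaric: P stays 148 kPa; V/T = const ⇒ T₂ = 197 K, V₂ = 32.5 L.
W = PΔV = 148×(32.5−41.4) kPa·L = -1320 J.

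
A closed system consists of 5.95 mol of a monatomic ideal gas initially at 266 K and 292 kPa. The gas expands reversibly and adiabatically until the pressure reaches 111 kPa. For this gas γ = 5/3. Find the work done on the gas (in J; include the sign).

V₁ = nRT₁/P₁ = 5.95×8.314×266/292 = 45.1 L.
Adiabatic: T₂/T₁ = (P₂/P₁)^((γ−1)/γ) ⇒ T₂ = 266×(0.380)^0.400 = 181 K; V₂ = 80.5 L.
ΔU = nCvΔT = 5.95×12.5×(181−266) = -6330 J.
Q = 0 for an adiabatic process, so W = −ΔU = 6330 J.
Work done on the gas = −W_by = -6330 J.

-6330 J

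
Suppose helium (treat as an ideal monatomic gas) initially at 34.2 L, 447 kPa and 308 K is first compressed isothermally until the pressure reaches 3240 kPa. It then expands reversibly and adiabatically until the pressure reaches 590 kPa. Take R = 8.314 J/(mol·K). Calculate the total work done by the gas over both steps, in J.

-19000 J

n = P₁V₁/(RT₁) = 447×34.2/(8.314×308) = 5.97 mol.
Step 1 — Isothermal: T stays 308 K; PV = const ⇒ V₂ = 4.72 L, P₂ = 3240 kPa.
ΔU = 0 (ideal gas, T constant).
W = nRT ln(V₂/V₁) = 5.97×8.314×308×ln(0.138) = -30300 J.
Q = ΔU + W = -30300 J.
State after step 1: P = 3240 kPa, V = 4.72 L, T = 308 K.
Step 2 — Adiabatic: T₂/T₁ = (P₂/P₁)^((γ−1)/γ) ⇒ T₂ = 308×(0.182)^0.400 = 156 K; V₂ = 13.1 L.
ΔU = nCvΔT = 5.97×12.5×(156−308) = -11300 J.
Q = 0 for an adiabatic process, so W = −ΔU = 11300 J.
Net over both steps: W = -19000 J, Q = -30300 J, ΔU = -11300 J.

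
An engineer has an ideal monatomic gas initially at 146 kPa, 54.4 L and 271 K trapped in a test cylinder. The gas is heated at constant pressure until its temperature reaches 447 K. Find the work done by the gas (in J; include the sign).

n = P₁V₁/(RT₁) = 146×54.4/(8.314×271) = 3.53 mol.
Isobaric: P stays 146 kPa; V/T = const ⇒ T₂ = 447 K, V₂ = 89.7 L.
W = PΔV = 146×(89.7−54.4) kPa·L = 5160 J.

5160 J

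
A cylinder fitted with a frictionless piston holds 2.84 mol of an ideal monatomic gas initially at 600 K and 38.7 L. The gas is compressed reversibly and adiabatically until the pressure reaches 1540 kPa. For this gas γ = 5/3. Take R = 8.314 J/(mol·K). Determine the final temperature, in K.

1070 K

P₁ = nRT₁/V₁ = 2.84×8.314×600/38.7 = 366 kPa.
Adiabatic: T₂/T₁ = (P₂/P₁)^((γ−1)/γ) ⇒ T₂ = 600×(4.21)^0.400 = 1070 K; V₂ = 16.3 L.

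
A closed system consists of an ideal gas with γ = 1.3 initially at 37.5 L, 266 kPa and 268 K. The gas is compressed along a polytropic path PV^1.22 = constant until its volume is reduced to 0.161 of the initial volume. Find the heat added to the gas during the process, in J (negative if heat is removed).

n = P₁V₁/(RT₁) = 266×37.5/(8.314×268) = 4.48 mol.
Polytropic n=1.22: T₂ = T₁(V₁/V₂)^(n−1) = 268×(6.21)^0.22 = 401 K; P₂ = P₁(V₁/V₂)^n = 2470 kPa.
W = (P₁V₁−P₂V₂)/(n−1) = (266×37.5−2470×6.04)/0.22 = -22400 J.
ΔU = nCvΔT = 4.48×27.7×(401−268) = 16400 J.
Q = ΔU + W = -5980 J.

-5980 J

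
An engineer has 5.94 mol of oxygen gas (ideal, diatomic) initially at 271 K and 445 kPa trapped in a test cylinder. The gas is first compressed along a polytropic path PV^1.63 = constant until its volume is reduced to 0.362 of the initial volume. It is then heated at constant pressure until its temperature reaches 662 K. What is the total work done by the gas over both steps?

-11700 J

V₁ = nRT₁/P₁ = 5.94×8.314×271/445 = 30.1 L.
Step 1 — Polytropic n=1.63: T₂ = T₁(V₁/V₂)^(n−1) = 271×(2.76)^0.63 = 514 K; P₂ = P₁(V₁/V₂)^n = 2330 kPa.
W = (P₁V₁−P₂V₂)/(n−1) = (445×30.1−2330×10.9)/0.63 = -19100 J.
ΔU = nCvΔT = 5.94×20.8×(514−271) = 30000 J.
Q = ΔU + W = 11000 J.
State after step 1: P = 2330 kPa, V = 10.9 L, T = 514 K.
Step 2 — Isobaric: P stays 2330 kPa; V/T = const ⇒ T₂ = 662 K, V₂ = 14.0 L.
W = PΔV = 2330×(14.0−10.9) kPa·L = 7310 J.
ΔU = nCvΔT = 5.94×20.8×(662−514) = 18300 J.
Q = ΔU + W = nCpΔT = 25600 J.
Net over both steps: W = -11700 J, Q = 36500 J, ΔU = 48300 J.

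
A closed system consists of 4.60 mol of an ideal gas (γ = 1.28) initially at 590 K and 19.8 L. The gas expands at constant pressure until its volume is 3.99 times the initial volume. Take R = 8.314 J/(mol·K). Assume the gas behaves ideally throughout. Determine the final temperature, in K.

P₁ = nRT₁/V₁ = 4.60×8.314×590/19.8 = 1140 kPa.
Isobaric: P stays 1140 kPa; V/T = const ⇒ T₂ = 2350 K, V₂ = 79.0 L.

2350 K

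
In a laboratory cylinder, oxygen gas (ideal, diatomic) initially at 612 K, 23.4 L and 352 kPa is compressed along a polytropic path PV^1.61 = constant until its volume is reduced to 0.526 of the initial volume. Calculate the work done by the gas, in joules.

n = P₁V₁/(RT₁) = 352×23.4/(8.314×612) = 1.62 mol.
Polytropic n=1.61: T₂ = T₁(V₁/V₂)^(n−1) = 612×(1.90)^0.61 = 906 K; P₂ = P₁(V₁/V₂)^n = 990 kPa.
W = (P₁V₁−P₂V₂)/(n−1) = (352×23.4−990×12.3)/0.61 = -6480 J.

-6480 J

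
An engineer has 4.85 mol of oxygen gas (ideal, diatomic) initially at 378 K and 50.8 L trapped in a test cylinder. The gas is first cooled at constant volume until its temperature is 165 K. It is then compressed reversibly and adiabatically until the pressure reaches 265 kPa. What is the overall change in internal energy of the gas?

-17800 J

P₁ = nRT₁/V₁ = 4.85×8.314×378/50.8 = 300 kPa.
Step 1 — Isochoric: V stays 50.8 L; P/T = const ⇒ T₂ = 165 K, P₂ = 131 kPa.
W = 0 (no volume change).
ΔU = nCvΔT = 4.85×20.8×(165−378) = -21500 J.
Q = ΔU = -21500 J.
State after step 1: P = 131 kPa, V = 50.8 L, T = 165 K.
Step 2 — Adiabatic: T₂/T₁ = (P₂/P₁)^((γ−1)/γ) ⇒ T₂ = 165×(2.02)^0.286 = 202 K; V₂ = 30.7 L.
ΔU = nCvΔT = 4.85×20.8×(202−165) = 3710 J.
Q = 0 for an adiabatic process, so W = −ΔU = -3710 J.
Net over both steps: W = -3710 J, Q = -21500 J, ΔU = -17800 J.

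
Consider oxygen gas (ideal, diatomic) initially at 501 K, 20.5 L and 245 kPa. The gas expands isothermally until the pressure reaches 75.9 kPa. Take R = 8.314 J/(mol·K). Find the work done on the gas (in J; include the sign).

n = P₁V₁/(RT₁) = 245×20.5/(8.314×501) = 1.21 mol.
Isothermal: T stays 501 K; PV = const ⇒ V₂ = 66.2 L, P₂ = 75.9 kPa.
W = nRT ln(V₂/V₁) = 1.21×8.314×501×ln(3.23) = 5890 J.
Work done on the gas = −W_by = -5890 J.

-5890 J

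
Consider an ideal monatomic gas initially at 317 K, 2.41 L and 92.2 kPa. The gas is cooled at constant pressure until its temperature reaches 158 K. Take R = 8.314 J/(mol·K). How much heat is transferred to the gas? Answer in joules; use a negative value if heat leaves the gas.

n = P₁V₁/(RT₁) = 92.2×2.41/(8.314×317) = 0.0843 mol.
Isobaric: P stays 92.2 kPa; V/T = const ⇒ T₂ = 158 K, V₂ = 1.20 L.
W = PΔV = 92.2×(1.20−2.41) kPa·L = -111 J.
ΔU = nCvΔT = 0.0843×12.5×(158−317) = -167 J.
Q = ΔU + W = nCpΔT = -279 J.

-279 J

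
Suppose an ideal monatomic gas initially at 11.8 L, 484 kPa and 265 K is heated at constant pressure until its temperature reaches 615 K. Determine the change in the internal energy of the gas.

n = P₁V₁/(RT₁) = 484×11.8/(8.314×265) = 2.59 mol.
Isobaric: P stays 484 kPa; V/T = const ⇒ T₂ = 615 K, V₂ = 27.4 L.
For an ideal gas ΔU = nCvΔT with Cv = (3/2)R = 12.5 J/(mol·K).
ΔU = 2.59×12.5×(615−265) = 11300 J.

11300 J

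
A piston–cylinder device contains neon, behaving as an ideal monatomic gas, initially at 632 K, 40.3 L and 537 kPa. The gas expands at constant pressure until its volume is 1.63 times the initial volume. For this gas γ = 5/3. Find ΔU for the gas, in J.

20500 J

n = P₁V₁/(RT₁) = 537×40.3/(8.314×632) = 4.12 mol.
Isobaric: P stays 537 kPa; V/T = const ⇒ T₂ = 1030 K, V₂ = 65.7 L.
For an ideal gas ΔU = nCvΔT with Cv = (3/2)R = 12.5 J/(mol·K).
ΔU = 4.12×12.5×(1030−632) = 20500 J.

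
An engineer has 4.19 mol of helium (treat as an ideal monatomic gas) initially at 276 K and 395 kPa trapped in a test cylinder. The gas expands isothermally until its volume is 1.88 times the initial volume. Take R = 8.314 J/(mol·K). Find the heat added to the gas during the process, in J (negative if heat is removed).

6070 J

V₁ = nRT₁/P₁ = 4.19×8.314×276/395 = 24.3 L.
Isothermal: T stays 276 K; PV = const ⇒ V₂ = 45.8 L, P₂ = 210 kPa.
ΔU = 0 (ideal gas, T constant).
W = nRT ln(V₂/V₁) = 4.19×8.314×276×ln(1.88) = 6070 J.
Q = ΔU + W = 6070 J.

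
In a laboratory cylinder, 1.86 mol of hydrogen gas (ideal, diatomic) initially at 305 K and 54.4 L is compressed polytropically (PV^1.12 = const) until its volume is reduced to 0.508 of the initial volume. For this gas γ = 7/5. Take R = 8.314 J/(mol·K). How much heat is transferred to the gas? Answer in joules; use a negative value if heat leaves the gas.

-2330 J

P₁ = nRT₁/V₁ = 1.86×8.314×305/54.4 = 86.7 kPa.
Polytropic n=1.12: T₂ = T₁(V₁/V₂)^(n−1) = 305×(1.97)^0.12 = 331 K; P₂ = P₁(V₁/V₂)^n = 185 kPa.
W = (P₁V₁−P₂V₂)/(n−1) = (86.7×54.4−185×27.6)/0.12 = -3330 J.
ΔU = nCvΔT = 1.86×20.8×(331−305) = 998 J.
Q = ΔU + W = -2330 J.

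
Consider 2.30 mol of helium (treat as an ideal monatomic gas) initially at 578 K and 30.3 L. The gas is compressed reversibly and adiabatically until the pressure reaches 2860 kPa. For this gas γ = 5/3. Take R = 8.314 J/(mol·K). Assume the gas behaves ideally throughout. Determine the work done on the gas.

21200 J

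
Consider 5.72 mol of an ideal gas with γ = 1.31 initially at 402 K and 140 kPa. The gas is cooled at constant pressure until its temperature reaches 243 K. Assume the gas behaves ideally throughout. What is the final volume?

V₁ = nRT₁/P₁ = 5.72×8.314×402/140 = 137 L.
Isobaric: P stays 140 kPa; V/T = const ⇒ T₂ = 243 K, V₂ = 82.5 L.

82.5 L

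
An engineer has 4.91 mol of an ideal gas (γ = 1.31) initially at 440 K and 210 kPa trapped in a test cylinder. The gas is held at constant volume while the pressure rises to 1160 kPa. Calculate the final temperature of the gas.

V₁ = nRT₁/P₁ = 4.91×8.314×440/210 = 85.5 L.
Isochoric: V stays 85.5 L; P/T = const ⇒ T₂ = 2430 K, P₂ = 1160 kPa.

2430 K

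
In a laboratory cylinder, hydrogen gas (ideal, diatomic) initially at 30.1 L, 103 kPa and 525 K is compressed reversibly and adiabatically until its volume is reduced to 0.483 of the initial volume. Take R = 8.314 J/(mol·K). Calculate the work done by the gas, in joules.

n = P₁V₁/(RT₁) = 103×30.1/(8.314×525) = 0.710 mol.
Adiabatic: TV^(γ−1) = const ⇒ T₂ = 525×(2.07)^0.400 = 702 K; PV^γ = const ⇒ P₂ = 285 kPa.
ΔU = nCvΔT = 0.710×20.8×(702−525) = 2620 J.
Q = 0 for an adiabatic process, so W = −ΔU = -2620 J.

-2620 J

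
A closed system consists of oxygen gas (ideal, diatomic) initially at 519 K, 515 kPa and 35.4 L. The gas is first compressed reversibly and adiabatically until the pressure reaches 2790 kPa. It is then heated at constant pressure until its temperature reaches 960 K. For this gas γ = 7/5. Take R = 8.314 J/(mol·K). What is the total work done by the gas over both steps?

-24100 J

n = P₁V₁/(RT₁) = 515×35.4/(8.314×519) = 4.23 mol.
Step 1 — Adiabatic: T₂/T₁ = (P₂/P₁)^((γ−1)/γ) ⇒ T₂ = 519×(5.42)^0.286 = 841 K; V₂ = 10.6 L.
ΔU = nCvΔT = 4.23×20.8×(841−519) = 28300 J.
Q = 0 for an adiabatic process, so W = −ΔU = -28300 J.
State after step 1: P = 2790 kPa, V = 10.6 L, T = 841 K.
Step 2 — Isobaric: P stays 2790 kPa; V/T = const ⇒ T₂ = 960 K, V₂ = 12.1 L.
W = PΔV = 2790×(12.1−10.6) kPa·L = 4180 J.
ΔU = nCvΔT = 4.23×20.8×(960−841) = 10400 J.
Q = ΔU + W = nCpΔT = 14600 J.
Net over both steps: W = -24100 J, Q = 14600 J, ΔU = 38700 J.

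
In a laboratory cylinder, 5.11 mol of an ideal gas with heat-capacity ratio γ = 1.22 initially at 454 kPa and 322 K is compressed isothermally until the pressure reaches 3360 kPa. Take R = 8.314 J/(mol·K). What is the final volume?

V₁ = nRT₁/P₁ = 5.11×8.314×322/454 = 30.1 L.
Isothermal: T stays 322 K; PV = const ⇒ V₂ = 4.07 L, P₂ = 3360 kPa.

4.07 L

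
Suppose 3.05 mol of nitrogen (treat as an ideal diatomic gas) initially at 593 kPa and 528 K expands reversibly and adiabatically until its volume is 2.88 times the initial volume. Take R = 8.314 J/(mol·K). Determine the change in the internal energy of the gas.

-11500 J

V₁ = nRT₁/P₁ = 3.05×8.314×528/593 = 22.6 L.
Adiabatic: TV^(γ−1) = const ⇒ T₂ = 528×(0.347)^0.400 = 346 K; PV^γ = const ⇒ P₂ = 135 kPa.
For an ideal gas ΔU = nCvΔT with Cv = (5/2)R = 20.8 J/(mol·K).
ΔU = 3.05×20.8×(346−528) = -11500 J.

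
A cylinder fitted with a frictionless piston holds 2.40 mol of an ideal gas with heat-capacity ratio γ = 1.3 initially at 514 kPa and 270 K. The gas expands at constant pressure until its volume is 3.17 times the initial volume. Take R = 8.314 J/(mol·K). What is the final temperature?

856 K

V₁ = nRT₁/P₁ = 2.40×8.314×270/514 = 10.5 L.
Isobaric: P stays 514 kPa; V/T = const ⇒ T₂ = 856 K, V₂ = 33.2 L.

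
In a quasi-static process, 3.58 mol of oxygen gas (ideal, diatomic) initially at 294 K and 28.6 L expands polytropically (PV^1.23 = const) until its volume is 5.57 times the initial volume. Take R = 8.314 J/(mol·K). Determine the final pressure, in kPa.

37.0 kPa

P₁ = nRT₁/V₁ = 3.58×8.314×294/28.6 = 306 kPa.
Polytropic n=1.23: T₂ = T₁(V₁/V₂)^(n−1) = 294×(0.180)^0.23 = 198 K; P₂ = P₁(V₁/V₂)^n = 37.0 kPa.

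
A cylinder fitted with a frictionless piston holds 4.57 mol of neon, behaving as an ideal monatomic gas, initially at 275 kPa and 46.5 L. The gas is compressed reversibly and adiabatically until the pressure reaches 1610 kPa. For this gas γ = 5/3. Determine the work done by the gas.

T₁ = P₁V₁/(nR) = 275×46.5/(4.57×8.314) = 337 K.
Adiabatic: T₂/T₁ = (P₂/P₁)^((γ−1)/γ) ⇒ T₂ = 337×(5.85)^0.400 = 682 K; V₂ = 16.1 L.
ΔU = nCvΔT = 4.57×12.5×(682−337) = 19700 J.
Q = 0 for an adiabatic process, so W = −ΔU = -19700 J.

-19700 J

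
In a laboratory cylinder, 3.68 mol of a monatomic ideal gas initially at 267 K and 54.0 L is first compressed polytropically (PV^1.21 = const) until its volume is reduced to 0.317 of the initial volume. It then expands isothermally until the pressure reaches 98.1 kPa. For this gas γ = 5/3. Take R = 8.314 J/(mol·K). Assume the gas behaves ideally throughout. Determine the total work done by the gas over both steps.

8340 J

P₁ = nRT₁/V₁ = 3.68×8.314×267/54.0 = 151 kPa.
Step 1 — Polytropic n=1.21: T₂ = T₁(V₁/V₂)^(n−1) = 267×(3.15)^0.21 = 340 K; P₂ = P₁(V₁/V₂)^n = 607 kPa.
W = (P₁V₁−P₂V₂)/(n−1) = (151×54.0−607×17.1)/0.21 = -10600 J.
ΔU = nCvΔT = 3.68×12.5×(340−267) = 3340 J.
Q = ΔU + W = -7270 J.
State after step 1: P = 607 kPa, V = 17.1 L, T = 340 K.
Step 2 — Isothermal: T stays 340 K; PV = const ⇒ V₂ = 106 L, P₂ = 98.1 kPa.
ΔU = 0 (ideal gas, T constant).
W = nRT ln(V₂/V₁) = 3.68×8.314×340×ln(6.19) = 19000 J.
Q = ΔU + W = 19000 J.
Net over both steps: W = 8340 J, Q = 11700 J, ΔU = 3340 J.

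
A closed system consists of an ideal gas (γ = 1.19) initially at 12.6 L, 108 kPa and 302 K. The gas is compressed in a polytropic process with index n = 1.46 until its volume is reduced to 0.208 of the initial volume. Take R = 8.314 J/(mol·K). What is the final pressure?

1070 kPa

Polytropic n=1.46: T₂ = T₁(V₁/V₂)^(n−1) = 302×(4.81)^0.46 = 622 K; P₂ = P₁(V₁/V₂)^n = 1070 kPa.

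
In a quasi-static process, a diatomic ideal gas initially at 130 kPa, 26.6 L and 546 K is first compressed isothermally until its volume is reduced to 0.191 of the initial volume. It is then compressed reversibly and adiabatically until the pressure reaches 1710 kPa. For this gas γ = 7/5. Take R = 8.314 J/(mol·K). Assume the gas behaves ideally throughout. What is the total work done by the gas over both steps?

-8330 J

n = P₁V₁/(RT₁) = 130×26.6/(8.314×546) = 0.762 mol.
Step 1 — Isothermal: T stays 546 K; PV = const ⇒ V₂ = 5.08 L, P₂ = 681 kPa.
ΔU = 0 (ideal gas, T constant).
W = nRT ln(V₂/V₁) = 0.762×8.314×546×ln(0.191) = -5720 J.
Q = ΔU + W = -5720 J.
State after step 1: P = 681 kPa, V = 5.08 L, T = 546 K.
Step 2 — Adiabatic: T₂/T₁ = (P₂/P₁)^((γ−1)/γ) ⇒ T₂ = 546×(2.51)^0.286 = 710 K; V₂ = 2.63 L.
ΔU = nCvΔT = 0.762×20.8×(710−546) = 2600 J.
Q = 0 for an adiabatic process, so W = −ΔU = -2600 J.
Net over both steps: W = -8330 J, Q = -5720 J, ΔU = 2600 J.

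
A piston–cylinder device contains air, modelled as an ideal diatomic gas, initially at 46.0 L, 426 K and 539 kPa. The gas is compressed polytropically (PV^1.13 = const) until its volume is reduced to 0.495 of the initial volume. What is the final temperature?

Polytropic n=1.13: T₂ = T₁(V₁/V₂)^(n−1) = 426×(2.02)^0.13 = 467 K; P₂ = P₁(V₁/V₂)^n = 1190 kPa.

467 K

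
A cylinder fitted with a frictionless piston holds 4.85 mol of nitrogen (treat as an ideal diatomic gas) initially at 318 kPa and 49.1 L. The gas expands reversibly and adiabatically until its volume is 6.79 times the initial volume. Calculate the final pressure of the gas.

21.8 kPa

T₁ = P₁V₁/(nR) = 318×49.1/(4.85×8.314) = 387 K.
Adiabatic: TV^(γ−1) = const ⇒ T₂ = 387×(0.147)^0.400 = 180 K; PV^γ = const ⇒ P₂ = 21.8 kPa.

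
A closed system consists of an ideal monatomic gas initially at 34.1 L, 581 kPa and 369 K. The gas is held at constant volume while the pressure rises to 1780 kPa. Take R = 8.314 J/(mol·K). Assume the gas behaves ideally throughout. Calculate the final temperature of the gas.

Isochoric: V stays 34.1 L; P/T = const ⇒ T₂ = 1130 K, P₂ = 1780 kPa.

1130 K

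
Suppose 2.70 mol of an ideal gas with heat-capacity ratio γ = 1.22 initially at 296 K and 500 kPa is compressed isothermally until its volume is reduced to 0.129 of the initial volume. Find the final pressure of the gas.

V₁ = nRT₁/P₁ = 2.70×8.314×296/500 = 13.3 L.
Isothermal: T stays 296 K; PV = const ⇒ V₂ = 1.71 L, P₂ = 3880 kPa.

3880 kPa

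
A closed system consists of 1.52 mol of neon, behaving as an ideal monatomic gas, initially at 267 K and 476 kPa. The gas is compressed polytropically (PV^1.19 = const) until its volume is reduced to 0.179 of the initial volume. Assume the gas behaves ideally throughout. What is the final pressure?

3690 kPa

V₁ = nRT₁/P₁ = 1.52×8.314×267/476 = 7.09 L.
Polytropic n=1.19: T₂ = T₁(V₁/V₂)^(n−1) = 267×(5.59)^0.19 = 370 K; P₂ = P₁(V₁/V₂)^n = 3690 kPa.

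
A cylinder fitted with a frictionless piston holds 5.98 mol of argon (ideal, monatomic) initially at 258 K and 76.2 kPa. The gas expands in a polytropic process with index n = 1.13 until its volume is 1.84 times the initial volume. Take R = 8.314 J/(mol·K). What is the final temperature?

238 K

V₁ = nRT₁/P₁ = 5.98×8.314×258/76.2 = 168 L.
Polytropic n=1.13: T₂ = T₁(V₁/V₂)^(n−1) = 258×(0.543)^0.13 = 238 K; P₂ = P₁(V₁/V₂)^n = 38.3 kPa.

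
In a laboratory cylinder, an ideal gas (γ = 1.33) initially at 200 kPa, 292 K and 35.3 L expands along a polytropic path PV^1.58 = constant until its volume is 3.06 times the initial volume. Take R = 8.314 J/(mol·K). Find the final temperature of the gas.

Polytropic n=1.58: T₂ = T₁(V₁/V₂)^(n−1) = 292×(0.327)^0.58 = 153 K; P₂ = P₁(V₁/V₂)^n = 34.2 kPa.

153 K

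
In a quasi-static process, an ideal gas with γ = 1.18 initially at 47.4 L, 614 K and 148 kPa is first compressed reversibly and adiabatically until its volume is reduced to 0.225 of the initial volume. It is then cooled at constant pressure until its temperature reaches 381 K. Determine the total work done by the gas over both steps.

-16800 J

n = P₁V₁/(RT₁) = 148×47.4/(8.314×614) = 1.37 mol.
Step 1 — Adiabatic: TV^(γ−1) = const ⇒ T₂ = 614×(4.44)^0.180 = 803 K; PV^γ = const ⇒ P₂ = 860 kPa.
ΔU = nCvΔT = 1.37×46.2×(803−614) = 12000 J.
Q = 0 for an adiabatic process, so W = −ΔU = -12000 J.
State after step 1: P = 860 kPa, V = 10.7 L, T = 803 K.
Step 2 — Isobaric: P stays 860 kPa; V/T = const ⇒ T₂ = 381 K, V₂ = 5.06 L.
W = PΔV = 860×(5.06−10.7) kPa·L = -4820 J.
ΔU = nCvΔT = 1.37×46.2×(381−803) = -26800 J.
Q = ΔU + W = nCpΔT = -31600 J.
Net over both steps: W = -16800 J, Q = -31600 J, ΔU = -14800 J.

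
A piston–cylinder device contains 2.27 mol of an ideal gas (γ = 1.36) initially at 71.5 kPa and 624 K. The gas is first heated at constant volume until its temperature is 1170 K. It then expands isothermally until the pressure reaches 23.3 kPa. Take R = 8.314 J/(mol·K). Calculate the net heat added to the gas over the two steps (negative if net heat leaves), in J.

67300 J

V₁ = nRT₁/P₁ = 2.27×8.314×624/71.5 = 165 L.
Step 1 — Isochoric: V stays 165 L; P/T = const ⇒ T₂ = 1170 K, P₂ = 134 kPa.
W = 0 (no volume change).
ΔU = nCvΔT = 2.27×23.1×(1170−624) = 28600 J.
Q = ΔU = 28600 J.
State after step 1: P = 134 kPa, V = 165 L, T = 1170 K.
Step 2 — Isothermal: T stays 1170 K; PV = const ⇒ V₂ = 948 L, P₂ = 23.3 kPa.
ΔU = 0 (ideal gas, T constant).
W = nRT ln(V₂/V₁) = 2.27×8.314×1170×ln(5.75) = 38600 J.
Q = ΔU + W = 38600 J.
Net over both steps: W = 38600 J, Q = 67300 J, ΔU = 28600 J.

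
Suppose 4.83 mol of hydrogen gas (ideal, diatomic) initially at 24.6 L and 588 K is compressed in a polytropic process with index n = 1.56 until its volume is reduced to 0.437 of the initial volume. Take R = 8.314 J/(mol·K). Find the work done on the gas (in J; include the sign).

24900 J

P₁ = nRT₁/V₁ = 4.83×8.314×588/24.6 = 960 kPa.
Polytropic n=1.56: T₂ = T₁(V₁/V₂)^(n−1) = 588×(2.29)^0.56 = 935 K; P₂ = P₁(V₁/V₂)^n = 3490 kPa.
W = (P₁V₁−P₂V₂)/(n−1) = (960×24.6−3490×10.8)/0.56 = -24900 J.
Work done on the gas = −W_by = 24900 J.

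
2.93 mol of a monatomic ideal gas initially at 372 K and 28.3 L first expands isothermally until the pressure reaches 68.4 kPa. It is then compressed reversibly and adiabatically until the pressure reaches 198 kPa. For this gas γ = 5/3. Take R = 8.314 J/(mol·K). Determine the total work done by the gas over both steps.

P₁ = nRT₁/V₁ = 2.93×8.314×372/28.3 = 320 kPa.
Step 1 — Isothermal: T stays 372 K; PV = const ⇒ V₂ = 132 L, P₂ = 68.4 kPa.
ΔU = 0 (ideal gas, T constant).
W = nRT ln(V₂/V₁) = 2.93×8.314×372×ln(4.68) = 14000 J.
Q = ΔU + W = 14000 J.
State after step 1: P = 68.4 kPa, V = 132 L, T = 372 K.
Step 2 — Adiabatic: T₂/T₁ = (P₂/P₁)^((γ−1)/γ) ⇒ T₂ = 372×(2.89)^0.400 = 569 K; V₂ = 70.0 L.
ΔU = nCvΔT = 2.93×12.5×(569−372) = 7200 J.
Q = 0 for an adiabatic process, so W = −ΔU = -7200 J.
Net over both steps: W = 6790 J, Q = 14000 J, ΔU = 7200 J.

6790 J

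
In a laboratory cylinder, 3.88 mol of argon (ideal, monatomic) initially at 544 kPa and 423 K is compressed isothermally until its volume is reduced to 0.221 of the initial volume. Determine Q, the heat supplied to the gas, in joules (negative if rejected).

V₁ = nRT₁/P₁ = 3.88×8.314×423/544 = 25.1 L.
Isothermal: T stays 423 K; PV = const ⇒ V₂ = 5.54 L, P₂ = 2460 kPa.
ΔU = 0 (ideal gas, T constant).
W = nRT ln(V₂/V₁) = 3.88×8.314×423×ln(0.221) = -20600 J.
Q = ΔU + W = -20600 J.

-20600 J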